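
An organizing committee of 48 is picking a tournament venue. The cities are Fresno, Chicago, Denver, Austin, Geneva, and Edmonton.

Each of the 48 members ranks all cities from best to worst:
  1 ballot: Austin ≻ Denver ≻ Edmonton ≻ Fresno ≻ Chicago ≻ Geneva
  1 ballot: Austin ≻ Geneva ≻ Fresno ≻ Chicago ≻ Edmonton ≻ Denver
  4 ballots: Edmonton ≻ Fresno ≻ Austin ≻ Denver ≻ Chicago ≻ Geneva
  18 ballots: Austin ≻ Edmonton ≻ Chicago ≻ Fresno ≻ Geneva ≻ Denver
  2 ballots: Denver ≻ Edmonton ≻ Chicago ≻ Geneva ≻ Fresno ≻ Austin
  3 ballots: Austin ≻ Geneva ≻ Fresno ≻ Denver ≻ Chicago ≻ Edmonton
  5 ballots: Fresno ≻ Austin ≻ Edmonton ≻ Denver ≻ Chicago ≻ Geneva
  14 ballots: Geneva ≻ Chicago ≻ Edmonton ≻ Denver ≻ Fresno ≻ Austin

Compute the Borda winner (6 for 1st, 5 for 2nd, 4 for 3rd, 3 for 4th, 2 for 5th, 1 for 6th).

Edmonton

Fresno: 1×3 + 1×4 + 4×5 + 18×3 + 2×2 + 3×4 + 5×6 + 14×2 = 155
Chicago: 1×2 + 1×3 + 4×2 + 18×4 + 2×4 + 3×2 + 5×2 + 14×5 = 179
Denver: 1×5 + 1×1 + 4×3 + 18×1 + 2×6 + 3×3 + 5×3 + 14×3 = 114
Austin: 1×6 + 1×6 + 4×4 + 18×6 + 2×1 + 3×6 + 5×5 + 14×1 = 195
Geneva: 1×1 + 1×5 + 4×1 + 18×2 + 2×3 + 3×5 + 5×1 + 14×6 = 156
Edmonton: 1×4 + 1×2 + 4×6 + 18×5 + 2×5 + 3×1 + 5×4 + 14×4 = 209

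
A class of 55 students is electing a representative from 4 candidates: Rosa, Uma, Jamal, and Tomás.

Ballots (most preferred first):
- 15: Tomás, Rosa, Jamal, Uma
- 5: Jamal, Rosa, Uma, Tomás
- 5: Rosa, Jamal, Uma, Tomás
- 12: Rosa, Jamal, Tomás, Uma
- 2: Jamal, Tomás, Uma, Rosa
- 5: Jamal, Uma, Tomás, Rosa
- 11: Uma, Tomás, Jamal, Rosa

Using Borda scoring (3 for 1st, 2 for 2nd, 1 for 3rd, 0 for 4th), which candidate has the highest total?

Rosa: 15×2 + 5×2 + 5×3 + 12×3 + 2×0 + 5×0 + 11×0 = 91
Uma: 15×0 + 5×1 + 5×1 + 12×0 + 2×1 + 5×2 + 11×3 = 55
Jamal: 15×1 + 5×3 + 5×2 + 12×2 + 2×3 + 5×3 + 11×1 = 96
Tomás: 15×3 + 5×0 + 5×0 + 12×1 + 2×2 + 5×1 + 11×2 = 88

Jamal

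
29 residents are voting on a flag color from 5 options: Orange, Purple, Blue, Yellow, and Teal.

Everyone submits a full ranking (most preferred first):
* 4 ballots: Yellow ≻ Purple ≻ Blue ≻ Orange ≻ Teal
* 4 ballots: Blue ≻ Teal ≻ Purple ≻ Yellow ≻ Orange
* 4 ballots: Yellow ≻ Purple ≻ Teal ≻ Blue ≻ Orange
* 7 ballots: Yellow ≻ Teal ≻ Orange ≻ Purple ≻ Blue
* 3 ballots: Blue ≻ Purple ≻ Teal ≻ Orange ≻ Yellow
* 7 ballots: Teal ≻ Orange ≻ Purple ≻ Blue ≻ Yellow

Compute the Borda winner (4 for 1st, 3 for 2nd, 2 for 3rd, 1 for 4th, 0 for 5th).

Orange: 4×1 + 4×0 + 4×0 + 7×2 + 3×1 + 7×3 = 42
Purple: 4×3 + 4×2 + 4×3 + 7×1 + 3×3 + 7×2 = 62
Blue: 4×2 + 4×4 + 4×1 + 7×0 + 3×4 + 7×1 = 47
Yellow: 4×4 + 4×1 + 4×4 + 7×4 + 3×0 + 7×0 = 64
Teal: 4×0 + 4×3 + 4×2 + 7×3 + 3×2 + 7×4 = 75

Teal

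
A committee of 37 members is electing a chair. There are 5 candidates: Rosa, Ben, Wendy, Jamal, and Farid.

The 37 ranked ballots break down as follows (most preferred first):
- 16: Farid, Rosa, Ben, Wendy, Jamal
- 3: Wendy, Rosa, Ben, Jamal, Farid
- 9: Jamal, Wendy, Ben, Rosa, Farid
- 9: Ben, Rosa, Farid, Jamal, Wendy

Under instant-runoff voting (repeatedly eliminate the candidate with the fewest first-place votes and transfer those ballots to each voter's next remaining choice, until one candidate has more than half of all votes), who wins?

Round 1: Rosa 0, Ben 9, Wendy 3, Jamal 9, Farid 16. Rosa eliminated.
Round 2: Ben 9, Wendy 3, Jamal 9, Farid 16. Wendy eliminated.
Round 3: Ben 12, Jamal 9, Farid 16. Jamal eliminated.
Round 4: Ben 21, Farid 16. Ben has a majority (≥19).

Ben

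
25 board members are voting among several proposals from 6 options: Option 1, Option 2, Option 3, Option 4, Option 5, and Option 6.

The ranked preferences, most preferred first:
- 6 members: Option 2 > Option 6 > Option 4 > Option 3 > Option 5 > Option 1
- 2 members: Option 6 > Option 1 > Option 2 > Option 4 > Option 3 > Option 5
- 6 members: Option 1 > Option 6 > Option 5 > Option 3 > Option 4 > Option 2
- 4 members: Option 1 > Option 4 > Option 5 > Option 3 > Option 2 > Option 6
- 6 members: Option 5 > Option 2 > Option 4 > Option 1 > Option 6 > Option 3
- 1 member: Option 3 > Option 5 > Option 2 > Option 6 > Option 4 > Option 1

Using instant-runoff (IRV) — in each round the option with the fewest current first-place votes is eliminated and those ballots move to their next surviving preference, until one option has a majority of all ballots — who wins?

Round 1: Option 1 10, Option 2 6, Option 3 1, Option 4 0, Option 5 6, Option 6 2. Option 4 eliminated.
Round 2: Option 1 10, Option 2 6, Option 3 1, Option 5 6, Option 6 2. Option 3 eliminated.
Round 3: Option 1 10, Option 2 6, Option 5 7, Option 6 2. Option 6 eliminated.
Round 4: Option 1 12, Option 2 6, Option 5 7. Option 2 eliminated.
Round 5: Option 1 12, Option 5 13. Option 5 has a majority (≥13).

Option 5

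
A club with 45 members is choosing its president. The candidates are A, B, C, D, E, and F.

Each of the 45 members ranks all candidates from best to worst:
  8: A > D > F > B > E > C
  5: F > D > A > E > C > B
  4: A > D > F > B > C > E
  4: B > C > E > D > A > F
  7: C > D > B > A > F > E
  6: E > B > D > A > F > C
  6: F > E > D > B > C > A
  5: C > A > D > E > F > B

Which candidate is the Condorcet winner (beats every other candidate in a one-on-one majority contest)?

D vs A: 28–17
D vs B: 35–10
D vs C: 29–16
D vs E: 29–16
D vs F: 34–11
D beats every other candidate.

D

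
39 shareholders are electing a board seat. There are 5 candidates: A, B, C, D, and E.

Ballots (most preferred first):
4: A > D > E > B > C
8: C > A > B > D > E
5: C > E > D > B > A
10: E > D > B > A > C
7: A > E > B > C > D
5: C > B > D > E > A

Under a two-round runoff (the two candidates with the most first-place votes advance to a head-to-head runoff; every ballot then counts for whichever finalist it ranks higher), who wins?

Round 1 first-place votes: A 11, B 0, C 18, D 0, E 10. C and A advance.
Runoff: C is ranked above A on 18 ballots, A above C on 21.

A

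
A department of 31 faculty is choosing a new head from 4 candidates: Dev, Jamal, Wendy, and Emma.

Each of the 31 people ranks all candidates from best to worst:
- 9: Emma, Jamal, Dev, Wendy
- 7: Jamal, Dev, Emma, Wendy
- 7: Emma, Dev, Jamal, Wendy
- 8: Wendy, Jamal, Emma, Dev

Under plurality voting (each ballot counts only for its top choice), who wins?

Emma

First-place votes: Dev 0, Jamal 7, Wendy 8, Emma 16.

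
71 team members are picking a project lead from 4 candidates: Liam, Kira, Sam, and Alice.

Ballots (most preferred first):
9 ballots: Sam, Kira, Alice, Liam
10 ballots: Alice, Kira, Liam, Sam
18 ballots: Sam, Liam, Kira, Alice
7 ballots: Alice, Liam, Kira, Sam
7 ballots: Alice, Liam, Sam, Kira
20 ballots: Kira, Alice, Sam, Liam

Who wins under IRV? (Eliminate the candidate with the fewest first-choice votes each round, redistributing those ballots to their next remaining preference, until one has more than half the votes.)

Round 1: Liam 0, Kira 20, Sam 27, Alice 24. Liam eliminated.
Round 2: Kira 20, Sam 27, Alice 24. Kira eliminated.
Round 3: Sam 27, Alice 44. Alice has a majority (≥36).

Alice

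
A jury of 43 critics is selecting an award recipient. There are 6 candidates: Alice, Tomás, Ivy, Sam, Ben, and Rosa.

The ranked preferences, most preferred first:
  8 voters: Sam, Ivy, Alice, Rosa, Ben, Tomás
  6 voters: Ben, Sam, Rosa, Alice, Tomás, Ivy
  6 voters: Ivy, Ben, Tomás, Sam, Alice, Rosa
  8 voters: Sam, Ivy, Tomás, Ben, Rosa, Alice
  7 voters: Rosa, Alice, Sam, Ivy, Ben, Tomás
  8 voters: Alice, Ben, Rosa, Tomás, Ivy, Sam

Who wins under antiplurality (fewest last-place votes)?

Last-place votes: Alice 8, Tomás 15, Ivy 6, Sam 8, Ben 0, Rosa 6.

Ben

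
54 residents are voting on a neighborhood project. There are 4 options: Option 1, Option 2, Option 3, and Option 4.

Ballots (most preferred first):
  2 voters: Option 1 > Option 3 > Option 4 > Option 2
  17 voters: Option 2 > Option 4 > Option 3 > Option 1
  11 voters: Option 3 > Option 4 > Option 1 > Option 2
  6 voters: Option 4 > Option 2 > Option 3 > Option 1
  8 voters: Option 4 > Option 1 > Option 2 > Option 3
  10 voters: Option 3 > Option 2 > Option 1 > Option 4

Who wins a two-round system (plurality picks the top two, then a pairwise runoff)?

Option 2

Round 1 first-place votes: Option 1 2, Option 2 17, Option 3 21, Option 4 14. Option 3 and Option 2 advance.
Runoff: Option 3 is ranked above Option 2 on 23 ballots, Option 2 above Option 3 on 31.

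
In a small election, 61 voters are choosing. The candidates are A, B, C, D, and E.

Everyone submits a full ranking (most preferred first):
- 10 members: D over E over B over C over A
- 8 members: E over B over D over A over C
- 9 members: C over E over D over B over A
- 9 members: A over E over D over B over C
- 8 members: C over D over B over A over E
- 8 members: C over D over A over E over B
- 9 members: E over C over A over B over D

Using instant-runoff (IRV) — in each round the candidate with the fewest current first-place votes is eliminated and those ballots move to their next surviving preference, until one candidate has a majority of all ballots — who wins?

E

Round 1: A 9, B 0, C 25, D 10, E 17. B eliminated.
Round 2: A 9, C 25, D 10, E 17. A eliminated.
Round 3: C 25, D 10, E 26. D eliminated.
Round 4: C 25, E 36. E has a majority (≥31).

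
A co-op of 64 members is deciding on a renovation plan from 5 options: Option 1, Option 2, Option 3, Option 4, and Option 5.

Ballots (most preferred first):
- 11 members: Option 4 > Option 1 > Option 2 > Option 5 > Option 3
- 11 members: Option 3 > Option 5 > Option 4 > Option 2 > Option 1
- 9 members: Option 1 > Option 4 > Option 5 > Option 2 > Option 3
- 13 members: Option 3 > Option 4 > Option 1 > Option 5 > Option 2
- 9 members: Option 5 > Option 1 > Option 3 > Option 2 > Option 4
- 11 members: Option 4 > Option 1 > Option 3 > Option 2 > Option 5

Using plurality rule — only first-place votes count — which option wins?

First-place votes: Option 1 9, Option 2 0, Option 3 24, Option 4 22, Option 5 9.

Option 3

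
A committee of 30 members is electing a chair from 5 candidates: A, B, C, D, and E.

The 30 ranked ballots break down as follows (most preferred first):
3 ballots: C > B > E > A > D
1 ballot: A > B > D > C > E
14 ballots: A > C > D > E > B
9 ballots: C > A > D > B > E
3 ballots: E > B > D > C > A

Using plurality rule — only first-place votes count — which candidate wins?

A

First-place votes: A 15, B 0, C 12, D 0, E 3.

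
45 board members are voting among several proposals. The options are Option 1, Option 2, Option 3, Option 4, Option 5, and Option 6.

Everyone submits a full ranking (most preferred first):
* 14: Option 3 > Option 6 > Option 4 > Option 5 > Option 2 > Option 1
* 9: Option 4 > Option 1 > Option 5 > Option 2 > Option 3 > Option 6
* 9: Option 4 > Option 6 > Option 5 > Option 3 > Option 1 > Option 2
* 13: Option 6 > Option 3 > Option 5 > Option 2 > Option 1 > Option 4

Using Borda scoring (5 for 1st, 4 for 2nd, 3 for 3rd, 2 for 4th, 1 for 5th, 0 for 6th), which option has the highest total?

Option 1: 14×0 + 9×4 + 9×1 + 13×1 = 58
Option 2: 14×1 + 9×2 + 9×0 + 13×2 = 58
Option 3: 14×5 + 9×1 + 9×2 + 13×4 = 149
Option 4: 14×3 + 9×5 + 9×5 + 13×0 = 132
Option 5: 14×2 + 9×3 + 9×3 + 13×3 = 121
Option 6: 14×4 + 9×0 + 9×4 + 13×5 = 157

Option 6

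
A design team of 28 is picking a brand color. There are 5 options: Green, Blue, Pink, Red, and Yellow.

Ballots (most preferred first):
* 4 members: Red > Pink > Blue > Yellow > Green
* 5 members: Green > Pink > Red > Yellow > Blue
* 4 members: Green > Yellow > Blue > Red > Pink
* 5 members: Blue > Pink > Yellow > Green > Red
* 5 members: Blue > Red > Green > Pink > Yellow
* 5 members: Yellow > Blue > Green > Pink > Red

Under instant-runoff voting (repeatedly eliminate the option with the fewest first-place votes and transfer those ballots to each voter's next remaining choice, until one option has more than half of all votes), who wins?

Blue

Round 1: Green 9, Blue 10, Pink 0, Red 4, Yellow 5. Pink eliminated.
Round 2: Green 9, Blue 10, Red 4, Yellow 5. Red eliminated.
Round 3: Green 9, Blue 14, Yellow 5. Yellow eliminated.
Round 4: Green 9, Blue 19. Blue has a majority (≥15).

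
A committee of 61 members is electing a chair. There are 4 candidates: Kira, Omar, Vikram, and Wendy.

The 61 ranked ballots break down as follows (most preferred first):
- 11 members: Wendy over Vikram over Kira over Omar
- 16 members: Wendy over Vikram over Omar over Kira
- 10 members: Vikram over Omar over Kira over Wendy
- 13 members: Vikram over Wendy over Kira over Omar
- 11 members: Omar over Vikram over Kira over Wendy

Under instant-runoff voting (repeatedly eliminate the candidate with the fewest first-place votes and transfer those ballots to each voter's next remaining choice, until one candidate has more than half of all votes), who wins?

Vikram

Round 1: Kira 0, Omar 11, Vikram 23, Wendy 27. Kira eliminated.
Round 2: Omar 11, Vikram 23, Wendy 27. Omar eliminated.
Round 3: Vikram 34, Wendy 27. Vikram has a majority (≥31).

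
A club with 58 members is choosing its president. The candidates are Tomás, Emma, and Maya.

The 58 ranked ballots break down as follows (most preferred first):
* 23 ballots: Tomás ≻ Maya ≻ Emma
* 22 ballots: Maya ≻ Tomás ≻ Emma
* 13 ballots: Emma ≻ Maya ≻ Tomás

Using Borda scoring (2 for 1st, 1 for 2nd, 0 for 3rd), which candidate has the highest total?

Maya

Tomás: 23×2 + 22×1 + 13×0 = 68
Emma: 23×0 + 22×0 + 13×2 = 26
Maya: 23×1 + 22×2 + 13×1 = 80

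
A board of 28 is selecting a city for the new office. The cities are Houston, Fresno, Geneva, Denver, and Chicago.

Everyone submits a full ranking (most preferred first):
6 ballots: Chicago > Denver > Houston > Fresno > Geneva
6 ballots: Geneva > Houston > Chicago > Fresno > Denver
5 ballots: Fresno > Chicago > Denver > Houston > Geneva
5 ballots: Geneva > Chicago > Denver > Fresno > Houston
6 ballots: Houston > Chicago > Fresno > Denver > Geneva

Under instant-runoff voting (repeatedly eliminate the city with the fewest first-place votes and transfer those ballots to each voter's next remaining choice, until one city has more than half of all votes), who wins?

Round 1: Houston 6, Fresno 5, Geneva 11, Denver 0, Chicago 6. Denver eliminated.
Round 2: Houston 6, Fresno 5, Geneva 11, Chicago 6. Fresno eliminated.
Round 3: Houston 6, Geneva 11, Chicago 11. Houston eliminated.
Round 4: Geneva 11, Chicago 17. Chicago has a majority (≥15).

Chicago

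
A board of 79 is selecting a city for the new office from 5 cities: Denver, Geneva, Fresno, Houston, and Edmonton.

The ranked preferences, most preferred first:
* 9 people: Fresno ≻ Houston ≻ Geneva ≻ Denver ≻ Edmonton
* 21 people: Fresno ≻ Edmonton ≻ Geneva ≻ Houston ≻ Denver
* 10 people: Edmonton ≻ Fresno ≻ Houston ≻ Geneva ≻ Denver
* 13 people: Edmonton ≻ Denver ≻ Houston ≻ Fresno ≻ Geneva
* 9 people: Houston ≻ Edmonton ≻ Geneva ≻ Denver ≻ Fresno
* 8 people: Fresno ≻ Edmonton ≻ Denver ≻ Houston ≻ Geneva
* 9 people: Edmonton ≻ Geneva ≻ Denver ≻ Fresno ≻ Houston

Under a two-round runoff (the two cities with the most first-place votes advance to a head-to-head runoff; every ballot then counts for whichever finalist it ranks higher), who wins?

Edmonton

Round 1 first-place votes: Denver 0, Geneva 0, Fresno 38, Houston 9, Edmonton 32. Fresno and Edmonton advance.
Runoff: Fresno is ranked above Edmonton on 38 ballots, Edmonton above Fresno on 41.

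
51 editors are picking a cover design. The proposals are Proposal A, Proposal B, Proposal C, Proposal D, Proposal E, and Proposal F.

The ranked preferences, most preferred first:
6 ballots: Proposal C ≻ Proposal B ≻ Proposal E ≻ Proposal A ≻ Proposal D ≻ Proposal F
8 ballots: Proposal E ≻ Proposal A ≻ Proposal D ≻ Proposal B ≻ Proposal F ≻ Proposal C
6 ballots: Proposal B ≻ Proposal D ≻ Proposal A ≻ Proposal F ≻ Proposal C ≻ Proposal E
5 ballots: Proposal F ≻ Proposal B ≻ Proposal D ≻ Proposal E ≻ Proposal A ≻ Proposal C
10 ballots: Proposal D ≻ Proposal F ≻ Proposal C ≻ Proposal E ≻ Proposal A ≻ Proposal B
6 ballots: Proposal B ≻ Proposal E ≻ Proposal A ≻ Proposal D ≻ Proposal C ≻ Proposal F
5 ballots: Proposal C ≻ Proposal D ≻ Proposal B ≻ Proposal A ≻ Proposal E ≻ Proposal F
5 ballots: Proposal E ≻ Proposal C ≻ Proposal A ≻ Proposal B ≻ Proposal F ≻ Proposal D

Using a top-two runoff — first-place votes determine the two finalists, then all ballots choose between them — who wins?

Proposal B

Round 1 first-place votes: Proposal A 0, Proposal B 12, Proposal C 11, Proposal D 10, Proposal E 13, Proposal F 5. Proposal E and Proposal B advance.
Runoff: Proposal E is ranked above Proposal B on 23 ballots, Proposal B above Proposal E on 28.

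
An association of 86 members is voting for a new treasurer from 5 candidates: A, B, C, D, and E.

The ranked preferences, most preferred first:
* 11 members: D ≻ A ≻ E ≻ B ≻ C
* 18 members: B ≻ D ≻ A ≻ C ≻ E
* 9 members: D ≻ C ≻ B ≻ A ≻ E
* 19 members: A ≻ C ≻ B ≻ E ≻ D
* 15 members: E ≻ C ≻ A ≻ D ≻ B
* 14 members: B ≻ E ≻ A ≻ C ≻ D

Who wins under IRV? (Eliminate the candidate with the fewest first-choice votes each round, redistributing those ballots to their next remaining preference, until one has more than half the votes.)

Round 1: A 19, B 32, C 0, D 20, E 15. C eliminated.
Round 2: A 19, B 32, D 20, E 15. E eliminated.
Round 3: A 34, B 32, D 20. D eliminated.
Round 4: A 45, B 41. A has a majority (≥44).

A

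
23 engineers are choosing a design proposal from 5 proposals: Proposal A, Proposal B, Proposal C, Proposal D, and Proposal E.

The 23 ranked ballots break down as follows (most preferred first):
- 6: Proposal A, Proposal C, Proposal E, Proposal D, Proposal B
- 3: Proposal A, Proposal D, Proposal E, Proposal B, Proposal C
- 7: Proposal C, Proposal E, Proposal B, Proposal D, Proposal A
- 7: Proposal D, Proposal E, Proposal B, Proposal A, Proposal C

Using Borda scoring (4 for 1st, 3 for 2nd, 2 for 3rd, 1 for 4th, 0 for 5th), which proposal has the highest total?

Proposal A: 6×4 + 3×4 + 7×0 + 7×1 = 43
Proposal B: 6×0 + 3×1 + 7×2 + 7×2 = 31
Proposal C: 6×3 + 3×0 + 7×4 + 7×0 = 46
Proposal D: 6×1 + 3×3 + 7×1 + 7×4 = 50
Proposal E: 6×2 + 3×2 + 7×3 + 7×3 = 60

Proposal E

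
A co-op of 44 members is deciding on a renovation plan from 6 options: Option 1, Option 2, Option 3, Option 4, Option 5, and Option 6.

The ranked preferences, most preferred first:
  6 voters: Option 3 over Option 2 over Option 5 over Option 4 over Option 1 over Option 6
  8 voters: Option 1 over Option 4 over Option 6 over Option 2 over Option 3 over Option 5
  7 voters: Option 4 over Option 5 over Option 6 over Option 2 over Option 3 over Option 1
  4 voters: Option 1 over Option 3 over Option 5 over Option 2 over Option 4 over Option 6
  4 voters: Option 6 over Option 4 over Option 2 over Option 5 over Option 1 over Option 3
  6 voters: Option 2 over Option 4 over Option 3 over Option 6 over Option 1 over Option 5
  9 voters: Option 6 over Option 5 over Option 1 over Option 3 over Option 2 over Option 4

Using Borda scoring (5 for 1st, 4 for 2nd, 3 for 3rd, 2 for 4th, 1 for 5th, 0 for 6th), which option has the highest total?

Option 4

Option 1: 6×1 + 8×5 + 7×0 + 4×5 + 4×1 + 6×1 + 9×3 = 103
Option 2: 6×4 + 8×2 + 7×2 + 4×2 + 4×3 + 6×5 + 9×1 = 113
Option 3: 6×5 + 8×1 + 7×1 + 4×4 + 4×0 + 6×3 + 9×2 = 97
Option 4: 6×2 + 8×4 + 7×5 + 4×1 + 4×4 + 6×4 + 9×0 = 123
Option 5: 6×3 + 8×0 + 7×4 + 4×3 + 4×2 + 6×0 + 9×4 = 102
Option 6: 6×0 + 8×3 + 7×3 + 4×0 + 4×5 + 6×2 + 9×5 = 122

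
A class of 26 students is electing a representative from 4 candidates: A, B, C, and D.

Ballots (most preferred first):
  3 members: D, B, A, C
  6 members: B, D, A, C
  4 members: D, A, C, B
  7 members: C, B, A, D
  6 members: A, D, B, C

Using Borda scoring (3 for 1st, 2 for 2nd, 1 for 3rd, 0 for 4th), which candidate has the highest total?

D

A: 3×1 + 6×1 + 4×2 + 7×1 + 6×3 = 42
B: 3×2 + 6×3 + 4×0 + 7×2 + 6×1 = 44
C: 3×0 + 6×0 + 4×1 + 7×3 + 6×0 = 25
D: 3×3 + 6×2 + 4×3 + 7×0 + 6×2 = 45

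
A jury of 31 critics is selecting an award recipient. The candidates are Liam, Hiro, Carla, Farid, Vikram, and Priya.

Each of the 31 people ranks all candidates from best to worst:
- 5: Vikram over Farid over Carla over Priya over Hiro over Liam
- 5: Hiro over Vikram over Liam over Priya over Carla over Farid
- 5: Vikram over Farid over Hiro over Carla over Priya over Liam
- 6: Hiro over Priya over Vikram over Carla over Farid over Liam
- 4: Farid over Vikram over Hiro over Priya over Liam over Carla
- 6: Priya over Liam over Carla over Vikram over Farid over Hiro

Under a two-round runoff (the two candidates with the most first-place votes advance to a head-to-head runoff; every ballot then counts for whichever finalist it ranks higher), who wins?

Round 1 first-place votes: Liam 0, Hiro 11, Carla 0, Farid 4, Vikram 10, Priya 6. Hiro and Vikram advance.
Runoff: Hiro is ranked above Vikram on 11 ballots, Vikram above Hiro on 20.

Vikram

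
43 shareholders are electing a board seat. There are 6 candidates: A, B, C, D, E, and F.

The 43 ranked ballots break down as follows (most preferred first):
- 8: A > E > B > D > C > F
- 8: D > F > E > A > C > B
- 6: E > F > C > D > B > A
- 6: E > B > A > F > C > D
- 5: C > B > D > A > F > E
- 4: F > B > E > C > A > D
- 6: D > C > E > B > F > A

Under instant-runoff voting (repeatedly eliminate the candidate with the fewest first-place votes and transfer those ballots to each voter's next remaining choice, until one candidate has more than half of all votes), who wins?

E

Round 1: A 8, B 0, C 5, D 14, E 12, F 4. B eliminated.
Round 2: A 8, C 5, D 14, E 12, F 4. F eliminated.
Round 3: A 8, C 5, D 14, E 16. C eliminated.
Round 4: A 8, D 19, E 16. A eliminated.
Round 5: D 19, E 24. E has a majority (≥22).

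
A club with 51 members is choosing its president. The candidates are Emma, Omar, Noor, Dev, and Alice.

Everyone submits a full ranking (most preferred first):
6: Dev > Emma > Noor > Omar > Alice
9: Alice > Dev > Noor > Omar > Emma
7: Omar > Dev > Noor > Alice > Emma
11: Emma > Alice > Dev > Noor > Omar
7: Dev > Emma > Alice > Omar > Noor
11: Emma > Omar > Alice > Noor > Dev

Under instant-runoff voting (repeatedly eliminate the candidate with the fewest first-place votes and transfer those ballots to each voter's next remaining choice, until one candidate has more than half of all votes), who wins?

Dev

Round 1: Emma 22, Omar 7, Noor 0, Dev 13, Alice 9. Noor eliminated.
Round 2: Emma 22, Omar 7, Dev 13, Alice 9. Omar eliminated.
Round 3: Emma 22, Dev 20, Alice 9. Alice eliminated.
Round 4: Emma 22, Dev 29. Dev has a majority (≥26).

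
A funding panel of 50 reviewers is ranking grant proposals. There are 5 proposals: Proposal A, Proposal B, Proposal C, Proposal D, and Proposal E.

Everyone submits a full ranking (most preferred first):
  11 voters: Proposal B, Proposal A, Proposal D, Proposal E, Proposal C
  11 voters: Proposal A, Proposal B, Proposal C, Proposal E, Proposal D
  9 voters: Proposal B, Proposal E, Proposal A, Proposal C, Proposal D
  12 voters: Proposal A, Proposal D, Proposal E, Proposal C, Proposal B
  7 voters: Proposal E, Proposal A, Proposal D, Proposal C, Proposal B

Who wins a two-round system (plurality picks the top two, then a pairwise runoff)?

Proposal A

Round 1 first-place votes: Proposal A 23, Proposal B 20, Proposal C 0, Proposal D 0, Proposal E 7. Proposal A and Proposal B advance.
Runoff: Proposal A is ranked above Proposal B on 30 ballots, Proposal B above Proposal A on 20.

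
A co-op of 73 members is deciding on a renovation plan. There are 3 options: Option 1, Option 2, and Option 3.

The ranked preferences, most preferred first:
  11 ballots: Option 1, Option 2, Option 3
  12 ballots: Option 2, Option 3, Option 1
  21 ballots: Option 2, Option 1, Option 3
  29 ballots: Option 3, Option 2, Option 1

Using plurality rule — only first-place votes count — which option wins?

First-place votes: Option 1 11, Option 2 33, Option 3 29.

Option 2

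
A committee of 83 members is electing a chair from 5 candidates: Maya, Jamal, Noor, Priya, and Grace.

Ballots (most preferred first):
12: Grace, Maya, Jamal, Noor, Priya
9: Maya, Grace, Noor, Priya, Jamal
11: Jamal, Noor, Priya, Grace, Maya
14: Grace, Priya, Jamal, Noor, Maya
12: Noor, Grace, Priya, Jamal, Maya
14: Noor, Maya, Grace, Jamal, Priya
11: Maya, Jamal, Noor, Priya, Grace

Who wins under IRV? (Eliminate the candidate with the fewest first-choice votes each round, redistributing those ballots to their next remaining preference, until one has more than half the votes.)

Round 1: Maya 20, Jamal 11, Noor 26, Priya 0, Grace 26. Priya eliminated.
Round 2: Maya 20, Jamal 11, Noor 26, Grace 26. Jamal eliminated.
Round 3: Maya 20, Noor 37, Grace 26. Maya eliminated.
Round 4: Noor 48, Grace 35. Noor has a majority (≥42).

Noor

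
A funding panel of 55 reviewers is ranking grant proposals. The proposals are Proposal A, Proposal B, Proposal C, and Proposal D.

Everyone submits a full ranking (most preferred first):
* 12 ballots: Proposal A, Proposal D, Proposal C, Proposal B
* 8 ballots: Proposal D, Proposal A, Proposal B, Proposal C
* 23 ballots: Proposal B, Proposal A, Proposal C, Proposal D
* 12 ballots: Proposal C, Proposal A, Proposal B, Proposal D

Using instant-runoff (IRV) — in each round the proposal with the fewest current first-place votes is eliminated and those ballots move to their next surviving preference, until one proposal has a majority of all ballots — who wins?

Round 1: Proposal A 12, Proposal B 23, Proposal C 12, Proposal D 8. Proposal D eliminated.
Round 2: Proposal A 20, Proposal B 23, Proposal C 12. Proposal C eliminated.
Round 3: Proposal A 32, Proposal B 23. Proposal A has a majority (≥28).

Proposal A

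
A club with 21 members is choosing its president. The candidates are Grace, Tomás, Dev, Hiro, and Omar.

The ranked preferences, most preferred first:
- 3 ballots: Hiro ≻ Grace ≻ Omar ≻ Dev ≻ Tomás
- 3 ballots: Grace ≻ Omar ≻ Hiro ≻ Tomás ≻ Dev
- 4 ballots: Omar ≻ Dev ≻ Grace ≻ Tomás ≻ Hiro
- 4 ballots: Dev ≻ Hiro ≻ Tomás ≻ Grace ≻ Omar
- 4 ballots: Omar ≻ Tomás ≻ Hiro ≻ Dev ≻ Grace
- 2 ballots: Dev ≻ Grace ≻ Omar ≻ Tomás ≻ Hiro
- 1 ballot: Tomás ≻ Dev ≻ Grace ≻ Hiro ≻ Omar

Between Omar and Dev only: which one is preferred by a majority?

Omar is ranked above Dev on 14 ballots; Dev above Omar on 7.

Omar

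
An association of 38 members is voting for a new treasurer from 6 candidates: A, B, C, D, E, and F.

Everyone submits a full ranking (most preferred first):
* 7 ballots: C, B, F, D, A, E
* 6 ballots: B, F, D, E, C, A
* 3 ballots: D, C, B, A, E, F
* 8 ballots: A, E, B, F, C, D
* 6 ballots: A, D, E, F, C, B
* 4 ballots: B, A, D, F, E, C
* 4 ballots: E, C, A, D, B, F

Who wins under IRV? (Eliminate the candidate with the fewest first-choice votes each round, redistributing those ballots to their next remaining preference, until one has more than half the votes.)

C

Round 1: A 14, B 10, C 7, D 3, E 4, F 0. F eliminated.
Round 2: A 14, B 10, C 7, D 3, E 4. D eliminated.
Round 3: A 14, B 10, C 10, E 4. E eliminated.
Round 4: A 14, B 10, C 14. B eliminated.
Round 5: A 18, C 20. C has a majority (≥20).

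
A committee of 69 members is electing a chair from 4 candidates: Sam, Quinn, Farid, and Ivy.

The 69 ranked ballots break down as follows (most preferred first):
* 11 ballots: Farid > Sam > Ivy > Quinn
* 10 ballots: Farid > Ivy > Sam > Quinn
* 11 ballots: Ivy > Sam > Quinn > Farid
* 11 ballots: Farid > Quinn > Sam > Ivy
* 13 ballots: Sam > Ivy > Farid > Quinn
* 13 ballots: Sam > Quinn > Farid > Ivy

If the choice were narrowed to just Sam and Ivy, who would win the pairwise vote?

Sam

Sam is ranked above Ivy on 48 ballots; Ivy above Sam on 21.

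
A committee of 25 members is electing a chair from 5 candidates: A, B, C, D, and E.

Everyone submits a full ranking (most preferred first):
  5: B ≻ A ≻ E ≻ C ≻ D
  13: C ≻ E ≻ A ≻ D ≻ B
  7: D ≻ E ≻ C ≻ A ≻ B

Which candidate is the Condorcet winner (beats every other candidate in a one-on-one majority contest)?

C vs A: 20–5
C vs B: 20–5
C vs D: 18–7
C vs E: 13–12
C beats every other candidate.

C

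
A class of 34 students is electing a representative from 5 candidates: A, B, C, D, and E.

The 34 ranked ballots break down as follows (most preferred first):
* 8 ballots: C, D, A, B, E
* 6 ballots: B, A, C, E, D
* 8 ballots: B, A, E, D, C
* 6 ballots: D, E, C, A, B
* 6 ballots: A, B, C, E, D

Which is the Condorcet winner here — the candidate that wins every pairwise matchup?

A

A vs B: 20–14
A vs C: 20–14
A vs D: 20–14
A vs E: 28–6
A beats every other candidate.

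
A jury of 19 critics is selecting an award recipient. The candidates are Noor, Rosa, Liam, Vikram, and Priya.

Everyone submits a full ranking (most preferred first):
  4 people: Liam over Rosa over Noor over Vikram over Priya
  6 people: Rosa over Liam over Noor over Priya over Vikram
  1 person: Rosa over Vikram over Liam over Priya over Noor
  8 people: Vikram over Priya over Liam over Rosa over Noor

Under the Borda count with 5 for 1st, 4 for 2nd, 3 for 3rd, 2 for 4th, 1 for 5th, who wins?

Liam

Noor: 4×3 + 6×3 + 1×1 + 8×1 = 39
Rosa: 4×4 + 6×5 + 1×5 + 8×2 = 67
Liam: 4×5 + 6×4 + 1×3 + 8×3 = 71
Vikram: 4×2 + 6×1 + 1×4 + 8×5 = 58
Priya: 4×1 + 6×2 + 1×2 + 8×4 = 50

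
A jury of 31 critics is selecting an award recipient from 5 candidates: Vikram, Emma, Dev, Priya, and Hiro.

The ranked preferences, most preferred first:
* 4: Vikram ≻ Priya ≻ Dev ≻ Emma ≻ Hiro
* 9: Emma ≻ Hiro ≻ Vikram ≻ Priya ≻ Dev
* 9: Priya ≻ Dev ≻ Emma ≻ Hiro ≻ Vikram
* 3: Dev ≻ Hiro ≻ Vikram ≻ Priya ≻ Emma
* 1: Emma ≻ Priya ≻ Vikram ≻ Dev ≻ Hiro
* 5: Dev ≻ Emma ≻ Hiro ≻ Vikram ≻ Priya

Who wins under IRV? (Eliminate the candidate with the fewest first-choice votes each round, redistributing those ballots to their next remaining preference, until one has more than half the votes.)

Round 1: Vikram 4, Emma 10, Dev 8, Priya 9, Hiro 0. Hiro eliminated.
Round 2: Vikram 4, Emma 10, Dev 8, Priya 9. Vikram eliminated.
Round 3: Emma 10, Dev 8, Priya 13. Dev eliminated.
Round 4: Emma 15, Priya 16. Priya has a majority (≥16).

Priya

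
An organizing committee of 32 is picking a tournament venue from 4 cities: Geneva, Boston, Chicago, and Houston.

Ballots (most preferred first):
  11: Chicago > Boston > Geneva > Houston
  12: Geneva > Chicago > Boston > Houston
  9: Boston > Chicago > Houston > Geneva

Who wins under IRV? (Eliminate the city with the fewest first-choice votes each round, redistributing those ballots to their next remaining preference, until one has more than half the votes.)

Chicago

Round 1: Geneva 12, Boston 9, Chicago 11, Houston 0. Houston eliminated.
Round 2: Geneva 12, Boston 9, Chicago 11. Boston eliminated.
Round 3: Geneva 12, Chicago 20. Chicago has a majority (≥17).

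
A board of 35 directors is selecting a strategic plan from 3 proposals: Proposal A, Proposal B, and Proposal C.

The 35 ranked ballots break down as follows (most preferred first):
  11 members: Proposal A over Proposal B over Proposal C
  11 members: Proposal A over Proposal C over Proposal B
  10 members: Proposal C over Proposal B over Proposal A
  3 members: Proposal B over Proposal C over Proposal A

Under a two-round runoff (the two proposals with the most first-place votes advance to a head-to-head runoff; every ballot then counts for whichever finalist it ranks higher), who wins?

Proposal A

Round 1 first-place votes: Proposal A 22, Proposal B 3, Proposal C 10. Proposal A and Proposal C advance.
Runoff: Proposal A is ranked above Proposal C on 22 ballots, Proposal C above Proposal A on 13.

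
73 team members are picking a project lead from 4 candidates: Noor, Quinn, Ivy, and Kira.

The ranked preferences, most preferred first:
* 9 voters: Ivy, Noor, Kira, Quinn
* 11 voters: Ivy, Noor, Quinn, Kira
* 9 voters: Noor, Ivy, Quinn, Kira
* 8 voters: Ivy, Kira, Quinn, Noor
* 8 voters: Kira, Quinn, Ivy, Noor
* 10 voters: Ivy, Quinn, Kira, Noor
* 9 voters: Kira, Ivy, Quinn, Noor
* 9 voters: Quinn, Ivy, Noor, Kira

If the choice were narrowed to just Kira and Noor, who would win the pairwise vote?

Kira is ranked above Noor on 35 ballots; Noor above Kira on 38.

Noor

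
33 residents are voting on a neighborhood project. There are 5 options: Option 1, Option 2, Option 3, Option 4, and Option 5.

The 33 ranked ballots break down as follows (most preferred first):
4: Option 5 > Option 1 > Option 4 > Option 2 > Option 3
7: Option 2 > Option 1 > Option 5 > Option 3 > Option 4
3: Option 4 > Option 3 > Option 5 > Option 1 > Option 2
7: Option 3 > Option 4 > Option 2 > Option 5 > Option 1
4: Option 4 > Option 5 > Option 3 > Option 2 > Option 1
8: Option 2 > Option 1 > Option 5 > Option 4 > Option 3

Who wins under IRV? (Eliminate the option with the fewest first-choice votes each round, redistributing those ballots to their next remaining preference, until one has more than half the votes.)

Round 1: Option 1 0, Option 2 15, Option 3 7, Option 4 7, Option 5 4. Option 1 eliminated.
Round 2: Option 2 15, Option 3 7, Option 4 7, Option 5 4. Option 5 eliminated.
Round 3: Option 2 15, Option 3 7, Option 4 11. Option 3 eliminated.
Round 4: Option 2 15, Option 4 18. Option 4 has a majority (≥17).

Option 4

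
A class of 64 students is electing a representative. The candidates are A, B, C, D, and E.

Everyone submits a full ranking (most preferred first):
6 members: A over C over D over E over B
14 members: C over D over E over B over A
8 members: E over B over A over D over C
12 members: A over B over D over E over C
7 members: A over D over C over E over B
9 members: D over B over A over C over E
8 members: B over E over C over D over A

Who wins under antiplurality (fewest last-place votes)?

D

Last-place votes: A 22, B 13, C 20, D 0, E 9.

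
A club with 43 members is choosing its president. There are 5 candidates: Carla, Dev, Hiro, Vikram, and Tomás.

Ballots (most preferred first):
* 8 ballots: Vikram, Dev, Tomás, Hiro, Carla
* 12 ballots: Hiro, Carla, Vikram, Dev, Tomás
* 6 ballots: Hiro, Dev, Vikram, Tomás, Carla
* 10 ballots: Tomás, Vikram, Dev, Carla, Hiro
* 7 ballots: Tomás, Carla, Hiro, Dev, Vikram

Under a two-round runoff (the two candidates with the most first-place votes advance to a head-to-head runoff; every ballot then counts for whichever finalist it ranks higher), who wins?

Tomás

Round 1 first-place votes: Carla 0, Dev 0, Hiro 18, Vikram 8, Tomás 17. Hiro and Tomás advance.
Runoff: Hiro is ranked above Tomás on 18 ballots, Tomás above Hiro on 25.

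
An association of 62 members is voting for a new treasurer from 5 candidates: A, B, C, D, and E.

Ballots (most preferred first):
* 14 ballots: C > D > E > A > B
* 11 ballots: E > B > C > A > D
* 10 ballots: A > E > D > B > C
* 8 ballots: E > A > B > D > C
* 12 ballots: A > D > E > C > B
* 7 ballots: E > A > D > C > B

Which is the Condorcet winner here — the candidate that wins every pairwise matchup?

E vs A: 40–22
E vs B: 62–0
E vs C: 48–14
E vs D: 36–26
E beats every other candidate.

E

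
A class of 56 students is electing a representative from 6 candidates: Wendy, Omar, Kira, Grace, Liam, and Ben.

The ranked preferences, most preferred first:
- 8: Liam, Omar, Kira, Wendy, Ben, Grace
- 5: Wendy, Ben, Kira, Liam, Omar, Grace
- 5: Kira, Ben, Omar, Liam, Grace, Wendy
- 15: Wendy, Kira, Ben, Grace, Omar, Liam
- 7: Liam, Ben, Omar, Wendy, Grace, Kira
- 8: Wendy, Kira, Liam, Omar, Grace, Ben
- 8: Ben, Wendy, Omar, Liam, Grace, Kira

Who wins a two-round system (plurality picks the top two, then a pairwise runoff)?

Round 1 first-place votes: Wendy 28, Omar 0, Kira 5, Grace 0, Liam 15, Ben 8. Wendy and Liam advance.
Runoff: Wendy is ranked above Liam on 36 ballots, Liam above Wendy on 20.

Wendy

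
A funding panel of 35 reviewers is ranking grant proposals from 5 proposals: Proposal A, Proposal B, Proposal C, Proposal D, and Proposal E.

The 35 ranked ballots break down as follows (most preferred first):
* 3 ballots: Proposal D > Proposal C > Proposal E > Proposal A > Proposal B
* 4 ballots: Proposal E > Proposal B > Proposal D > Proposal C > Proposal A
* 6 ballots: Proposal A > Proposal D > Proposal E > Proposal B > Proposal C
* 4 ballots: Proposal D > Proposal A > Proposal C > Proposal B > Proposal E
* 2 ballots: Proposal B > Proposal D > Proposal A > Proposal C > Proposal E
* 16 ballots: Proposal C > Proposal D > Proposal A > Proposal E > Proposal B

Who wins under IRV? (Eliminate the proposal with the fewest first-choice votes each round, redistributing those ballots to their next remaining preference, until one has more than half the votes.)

Round 1: Proposal A 6, Proposal B 2, Proposal C 16, Proposal D 7, Proposal E 4. Proposal B eliminated.
Round 2: Proposal A 6, Proposal C 16, Proposal D 9, Proposal E 4. Proposal E eliminated.
Round 3: Proposal A 6, Proposal C 16, Proposal D 13. Proposal A eliminated.
Round 4: Proposal C 16, Proposal D 19. Proposal D has a majority (≥18).

Proposal D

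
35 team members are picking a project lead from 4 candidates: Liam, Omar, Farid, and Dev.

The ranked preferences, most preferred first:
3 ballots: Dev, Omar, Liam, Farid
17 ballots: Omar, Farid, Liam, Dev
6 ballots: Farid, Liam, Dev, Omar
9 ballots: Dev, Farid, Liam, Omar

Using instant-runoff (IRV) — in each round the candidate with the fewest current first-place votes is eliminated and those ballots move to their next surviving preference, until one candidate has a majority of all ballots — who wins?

Dev

Round 1: Liam 0, Omar 17, Farid 6, Dev 12. Liam eliminated.
Round 2: Omar 17, Farid 6, Dev 12. Farid eliminated.
Round 3: Omar 17, Dev 18. Dev has a majority (≥18).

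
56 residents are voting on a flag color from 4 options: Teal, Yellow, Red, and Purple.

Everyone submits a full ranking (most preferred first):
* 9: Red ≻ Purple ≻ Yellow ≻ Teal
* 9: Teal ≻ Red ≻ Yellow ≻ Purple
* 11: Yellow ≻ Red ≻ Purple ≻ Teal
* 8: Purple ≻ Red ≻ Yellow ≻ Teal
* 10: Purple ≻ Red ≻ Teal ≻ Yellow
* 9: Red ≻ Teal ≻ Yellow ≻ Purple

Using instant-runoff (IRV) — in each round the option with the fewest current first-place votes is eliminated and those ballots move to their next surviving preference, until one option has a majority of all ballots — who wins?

Red

Round 1: Teal 9, Yellow 11, Red 18, Purple 18. Teal eliminated.
Round 2: Yellow 11, Red 27, Purple 18. Yellow eliminated.
Round 3: Red 38, Purple 18. Red has a majority (≥29).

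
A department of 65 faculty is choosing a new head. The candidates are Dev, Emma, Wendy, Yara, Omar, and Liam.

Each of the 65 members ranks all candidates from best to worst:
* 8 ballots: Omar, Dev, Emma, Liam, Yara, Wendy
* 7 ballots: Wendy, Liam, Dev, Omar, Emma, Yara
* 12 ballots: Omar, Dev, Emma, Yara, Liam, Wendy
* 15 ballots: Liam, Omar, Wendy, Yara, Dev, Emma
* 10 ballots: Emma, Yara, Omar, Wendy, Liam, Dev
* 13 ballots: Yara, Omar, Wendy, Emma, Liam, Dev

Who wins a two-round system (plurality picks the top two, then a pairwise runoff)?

Round 1 first-place votes: Dev 0, Emma 10, Wendy 7, Yara 13, Omar 20, Liam 15. Omar and Liam advance.
Runoff: Omar is ranked above Liam on 43 ballots, Liam above Omar on 22.

Omar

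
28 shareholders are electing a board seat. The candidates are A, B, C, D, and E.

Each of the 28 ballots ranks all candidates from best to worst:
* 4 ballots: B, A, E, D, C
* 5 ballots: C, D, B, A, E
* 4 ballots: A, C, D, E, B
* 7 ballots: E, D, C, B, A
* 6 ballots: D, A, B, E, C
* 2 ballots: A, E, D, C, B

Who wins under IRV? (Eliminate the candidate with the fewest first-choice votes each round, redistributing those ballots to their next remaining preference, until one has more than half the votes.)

Round 1: A 6, B 4, C 5, D 6, E 7. B eliminated.
Round 2: A 10, C 5, D 6, E 7. C eliminated.
Round 3: A 10, D 11, E 7. E eliminated.
Round 4: A 10, D 18. D has a majority (≥15).

D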